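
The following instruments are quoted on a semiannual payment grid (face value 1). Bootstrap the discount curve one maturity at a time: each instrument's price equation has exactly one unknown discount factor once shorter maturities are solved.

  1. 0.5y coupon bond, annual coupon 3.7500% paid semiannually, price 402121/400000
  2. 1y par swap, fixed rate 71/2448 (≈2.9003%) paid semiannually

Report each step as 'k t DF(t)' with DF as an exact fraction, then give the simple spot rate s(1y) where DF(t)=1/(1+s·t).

1 1/2 2467/2500
2 1 2429/2500
s(1y) = (1/(2429/2500) − 1)/(1) = 71/2429 ≈ 2.9230%

step 1 [0.5y] bond c/2=3/160: DF=(402121/400000 − 3/160·(0))/(1+3/160) = 2467/2500 ≈ 0.986800
step 2 [1y] swap r/2=71/4896: DF=(1 − 71/4896·(0.986800))/(1+71/4896) = 2429/2500 ≈ 0.971600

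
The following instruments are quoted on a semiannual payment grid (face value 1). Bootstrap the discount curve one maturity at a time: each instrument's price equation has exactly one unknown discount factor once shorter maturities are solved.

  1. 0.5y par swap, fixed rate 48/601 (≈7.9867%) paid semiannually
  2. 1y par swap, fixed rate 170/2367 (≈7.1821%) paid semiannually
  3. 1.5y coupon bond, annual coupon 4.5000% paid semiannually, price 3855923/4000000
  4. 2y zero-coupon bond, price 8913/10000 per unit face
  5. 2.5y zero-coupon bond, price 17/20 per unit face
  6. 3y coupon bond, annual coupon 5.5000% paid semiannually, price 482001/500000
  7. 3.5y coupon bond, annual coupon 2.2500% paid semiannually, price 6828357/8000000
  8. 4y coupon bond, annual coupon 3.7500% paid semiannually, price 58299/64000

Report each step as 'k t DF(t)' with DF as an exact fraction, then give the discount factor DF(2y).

step 1 [0.5y] swap r/2=24/601: DF=(1 − 24/601·(0))/(1+24/601) = 601/625 ≈ 0.961600
step 2 [1y] swap r/2=85/2367: DF=(1 − 85/2367·(0.961600))/(1+85/2367) = 233/250 ≈ 0.932000
step 3 [1.5y] bond c/2=9/400: DF=(3855923/4000000 − 9/400·(0.961600+0.932000))/(1+9/400) = 9011/10000 ≈ 0.901100
step 4 [2y] zero: DF = P = 8913/10000 ≈ 0.891300
step 5 [2.5y] zero: DF = P = 17/20 ≈ 0.850000
step 6 [3y] bond c/2=11/400: DF=(482001/500000 − 11/400·(0.961600+0.932000+0.901100+0.891300+0.850000))/(1+11/400) = 1021/1250 ≈ 0.816800
step 7 [3.5y] bond c/2=9/800: DF=(6828357/8000000 − 9/800·(0.961600+0.932000+0.901100+0.891300+0.850000+0.816800))/(1+9/800) = 1569/2000 ≈ 0.784500
step 8 [4y] bond c/2=3/160: DF=(58299/64000 − 3/160·(0.961600+0.932000+0.901100+0.891300+0.850000+0.816800+0.784500))/(1+3/160) = 1953/2500 ≈ 0.781200

1 1/2 601/625
2 1 233/250
3 3/2 9011/10000
4 2 8913/10000
5 5/2 17/20
6 3 1021/1250
7 7/2 1569/2000
8 4 1953/2500
DF(2y) = 8913/10000 ≈ 0.891300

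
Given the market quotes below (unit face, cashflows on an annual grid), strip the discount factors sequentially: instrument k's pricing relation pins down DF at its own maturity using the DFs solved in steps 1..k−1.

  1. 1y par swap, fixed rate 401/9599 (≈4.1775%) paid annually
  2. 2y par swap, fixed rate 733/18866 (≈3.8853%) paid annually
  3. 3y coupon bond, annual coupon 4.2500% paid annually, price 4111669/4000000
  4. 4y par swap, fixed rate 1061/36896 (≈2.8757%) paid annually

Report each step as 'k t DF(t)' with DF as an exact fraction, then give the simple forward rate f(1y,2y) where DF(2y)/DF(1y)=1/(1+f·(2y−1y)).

step 1 [1y] swap r/1=401/9599: DF=(1 − 401/9599·(0))/(1+401/9599) = 9599/10000 ≈ 0.959900
step 2 [2y] swap r/1=733/18866: DF=(1 − 733/18866·(0.959900))/(1+733/18866) = 9267/10000 ≈ 0.926700
step 3 [3y] bond c/1=17/400: DF=(4111669/4000000 − 17/400·(0.959900+0.926700))/(1+17/400) = 9091/10000 ≈ 0.909100
step 4 [4y] swap r/1=1061/36896: DF=(1 − 1061/36896·(0.959900+0.926700+0.909100))/(1+1061/36896) = 8939/10000 ≈ 0.893900

1 1 9599/10000
2 2 9267/10000
3 3 9091/10000
4 4 8939/10000
f(1y,2y) = ((9599/10000)/(9267/10000) − 1)/(1) = 332/9267 ≈ 3.5826%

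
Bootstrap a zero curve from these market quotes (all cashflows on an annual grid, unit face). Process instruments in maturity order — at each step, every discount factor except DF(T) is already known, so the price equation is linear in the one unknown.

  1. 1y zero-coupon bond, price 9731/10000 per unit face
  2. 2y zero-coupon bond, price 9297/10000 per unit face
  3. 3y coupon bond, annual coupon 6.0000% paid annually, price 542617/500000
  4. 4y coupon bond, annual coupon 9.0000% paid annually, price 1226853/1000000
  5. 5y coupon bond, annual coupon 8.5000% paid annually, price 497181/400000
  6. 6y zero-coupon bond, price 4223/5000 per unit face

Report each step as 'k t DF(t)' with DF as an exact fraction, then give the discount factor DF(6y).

step 1 [1y] zero: DF = P = 9731/10000 ≈ 0.973100
step 2 [2y] zero: DF = P = 9297/10000 ≈ 0.929700
step 3 [3y] bond c/1=3/50: DF=(542617/500000 − 3/50·(0.973100+0.929700))/(1+3/50) = 9161/10000 ≈ 0.916100
step 4 [4y] bond c/1=9/100: DF=(1226853/1000000 − 9/100·(0.973100+0.929700+0.916100))/(1+9/100) = 558/625 ≈ 0.892800
step 5 [5y] bond c/1=17/200: DF=(497181/400000 − 17/200·(0.973100+0.929700+0.916100+0.892800))/(1+17/200) = 2137/2500 ≈ 0.854800
step 6 [6y] zero: DF = P = 4223/5000 ≈ 0.844600

1 1 9731/10000
2 2 9297/10000
3 3 9161/10000
4 4 558/625
5 5 2137/2500
6 6 4223/5000
DF(6y) = 4223/5000 ≈ 0.844600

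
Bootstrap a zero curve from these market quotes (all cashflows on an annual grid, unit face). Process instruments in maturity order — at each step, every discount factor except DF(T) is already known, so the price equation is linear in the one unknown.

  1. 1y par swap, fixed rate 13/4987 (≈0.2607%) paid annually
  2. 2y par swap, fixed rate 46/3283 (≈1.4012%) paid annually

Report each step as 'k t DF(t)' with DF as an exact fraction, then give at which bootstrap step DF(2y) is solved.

step 1 [1y] swap r/1=13/4987: DF=(1 − 13/4987·(0))/(1+13/4987) = 4987/5000 ≈ 0.997400
step 2 [2y] swap r/1=46/3283: DF=(1 − 46/3283·(0.997400))/(1+46/3283) = 2431/2500 ≈ 0.972400

1 1 4987/5000
2 2 2431/2500
DF(2y) is solved at step 2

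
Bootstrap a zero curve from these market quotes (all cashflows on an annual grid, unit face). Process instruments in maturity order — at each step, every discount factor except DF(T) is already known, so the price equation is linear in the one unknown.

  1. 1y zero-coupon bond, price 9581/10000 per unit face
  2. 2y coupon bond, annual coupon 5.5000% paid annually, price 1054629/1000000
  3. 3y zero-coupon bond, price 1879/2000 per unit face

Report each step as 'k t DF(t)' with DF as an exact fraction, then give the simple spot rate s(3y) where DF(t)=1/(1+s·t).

1 1 9581/10000
2 2 9497/10000
3 3 1879/2000
s(3y) = (1/(1879/2000) − 1)/(3) = 121/5637 ≈ 2.1465%

step 1 [1y] zero: DF = P = 9581/10000 ≈ 0.958100
step 2 [2y] bond c/1=11/200: DF=(1054629/1000000 − 11/200·(0.958100))/(1+11/200) = 9497/10000 ≈ 0.949700
step 3 [3y] zero: DF = P = 1879/2000 ≈ 0.939500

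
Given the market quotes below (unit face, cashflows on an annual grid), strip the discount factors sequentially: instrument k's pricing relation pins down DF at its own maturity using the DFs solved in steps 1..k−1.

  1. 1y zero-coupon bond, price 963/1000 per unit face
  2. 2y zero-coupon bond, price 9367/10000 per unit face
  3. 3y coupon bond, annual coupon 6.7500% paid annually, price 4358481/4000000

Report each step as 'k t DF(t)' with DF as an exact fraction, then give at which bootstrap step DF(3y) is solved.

step 1 [1y] zero: DF = P = 963/1000 ≈ 0.963000
step 2 [2y] zero: DF = P = 9367/10000 ≈ 0.936700
step 3 [3y] bond c/1=27/400: DF=(4358481/4000000 − 27/400·(0.963000+0.936700))/(1+27/400) = 4503/5000 ≈ 0.900600

1 1 963/1000
2 2 9367/10000
3 3 4503/5000
DF(3y) is solved at step 3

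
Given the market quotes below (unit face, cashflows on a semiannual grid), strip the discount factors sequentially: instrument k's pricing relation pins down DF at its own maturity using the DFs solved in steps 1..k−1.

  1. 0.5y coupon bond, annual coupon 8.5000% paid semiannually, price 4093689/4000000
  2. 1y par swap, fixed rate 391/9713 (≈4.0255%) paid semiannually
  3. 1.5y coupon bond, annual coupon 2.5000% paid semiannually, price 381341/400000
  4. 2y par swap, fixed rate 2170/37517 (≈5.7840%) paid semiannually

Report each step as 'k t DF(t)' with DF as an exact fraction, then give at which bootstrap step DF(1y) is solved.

1 1/2 9817/10000
2 1 9609/10000
3 3/2 1147/1250
4 2 1783/2000
DF(1y) is solved at step 2

step 1 [0.5y] bond c/2=17/400: DF=(4093689/4000000 − 17/400·(0))/(1+17/400) = 9817/10000 ≈ 0.981700
step 2 [1y] swap r/2=391/19426: DF=(1 − 391/19426·(0.981700))/(1+391/19426) = 9609/10000 ≈ 0.960900
step 3 [1.5y] bond c/2=1/80: DF=(381341/400000 − 1/80·(0.981700+0.960900))/(1+1/80) = 1147/1250 ≈ 0.917600
step 4 [2y] swap r/2=1085/37517: DF=(1 − 1085/37517·(0.981700+0.960900+0.917600))/(1+1085/37517) = 1783/2000 ≈ 0.891500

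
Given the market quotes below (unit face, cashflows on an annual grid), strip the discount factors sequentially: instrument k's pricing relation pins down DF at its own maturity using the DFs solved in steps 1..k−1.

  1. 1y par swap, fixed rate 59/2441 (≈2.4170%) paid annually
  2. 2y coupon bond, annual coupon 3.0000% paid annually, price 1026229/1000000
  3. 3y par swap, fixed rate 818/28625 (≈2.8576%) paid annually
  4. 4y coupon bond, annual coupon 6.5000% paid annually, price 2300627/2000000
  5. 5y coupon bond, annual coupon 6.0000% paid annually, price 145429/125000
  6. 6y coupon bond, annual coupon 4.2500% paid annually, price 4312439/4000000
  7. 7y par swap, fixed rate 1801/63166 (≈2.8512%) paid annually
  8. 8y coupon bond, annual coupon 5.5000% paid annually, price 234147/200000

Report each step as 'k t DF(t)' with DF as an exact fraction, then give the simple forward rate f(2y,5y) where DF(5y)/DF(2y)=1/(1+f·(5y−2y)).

step 1 [1y] swap r/1=59/2441: DF=(1 − 59/2441·(0))/(1+59/2441) = 2441/2500 ≈ 0.976400
step 2 [2y] bond c/1=3/100: DF=(1026229/1000000 − 3/100·(0.976400))/(1+3/100) = 9679/10000 ≈ 0.967900
step 3 [3y] swap r/1=818/28625: DF=(1 − 818/28625·(0.976400+0.967900))/(1+818/28625) = 4591/5000 ≈ 0.918200
step 4 [4y] bond c/1=13/200: DF=(2300627/2000000 − 13/200·(0.976400+0.967900+0.918200))/(1+13/200) = 4527/5000 ≈ 0.905400
step 5 [5y] bond c/1=3/50: DF=(145429/125000 − 3/50·(0.976400+0.967900+0.918200+0.905400))/(1+3/50) = 8843/10000 ≈ 0.884300
step 6 [6y] bond c/1=17/400: DF=(4312439/4000000 − 17/400·(0.976400+0.967900+0.918200+0.905400+0.884300))/(1+17/400) = 1689/2000 ≈ 0.844500
step 7 [7y] swap r/1=1801/63166: DF=(1 − 1801/63166·(0.976400+0.967900+0.918200+0.905400+0.884300+0.844500))/(1+1801/63166) = 8199/10000 ≈ 0.819900
step 8 [8y] bond c/1=11/200: DF=(234147/200000 − 11/200·(0.976400+0.967900+0.918200+0.905400+0.884300+0.844500+0.819900))/(1+11/200) = 1951/2500 ≈ 0.780400

1 1 2441/2500
2 2 9679/10000
3 3 4591/5000
4 4 4527/5000
5 5 8843/10000
6 6 1689/2000
7 7 8199/10000
8 8 1951/2500
f(2y,5y) = ((9679/10000)/(8843/10000) − 1)/(3) = 836/26529 ≈ 3.1513%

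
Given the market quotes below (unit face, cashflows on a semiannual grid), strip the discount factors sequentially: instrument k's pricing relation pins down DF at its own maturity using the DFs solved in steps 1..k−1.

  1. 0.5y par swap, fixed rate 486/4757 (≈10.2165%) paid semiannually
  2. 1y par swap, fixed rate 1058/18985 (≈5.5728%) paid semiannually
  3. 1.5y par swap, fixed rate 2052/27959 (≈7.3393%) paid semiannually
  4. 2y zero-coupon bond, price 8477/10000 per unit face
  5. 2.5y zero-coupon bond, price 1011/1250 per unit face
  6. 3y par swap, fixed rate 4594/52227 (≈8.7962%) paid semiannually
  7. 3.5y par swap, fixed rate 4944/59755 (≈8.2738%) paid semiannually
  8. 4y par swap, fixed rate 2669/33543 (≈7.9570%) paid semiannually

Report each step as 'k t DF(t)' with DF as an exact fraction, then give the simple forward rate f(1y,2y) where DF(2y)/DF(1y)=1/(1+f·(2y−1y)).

step 1 [0.5y] swap r/2=243/4757: DF=(1 − 243/4757·(0))/(1+243/4757) = 4757/5000 ≈ 0.951400
step 2 [1y] swap r/2=529/18985: DF=(1 − 529/18985·(0.951400))/(1+529/18985) = 9471/10000 ≈ 0.947100
step 3 [1.5y] swap r/2=1026/27959: DF=(1 − 1026/27959·(0.951400+0.947100))/(1+1026/27959) = 4487/5000 ≈ 0.897400
step 4 [2y] zero: DF = P = 8477/10000 ≈ 0.847700
step 5 [2.5y] zero: DF = P = 1011/1250 ≈ 0.808800
step 6 [3y] swap r/2=2297/52227: DF=(1 − 2297/52227·(0.951400+0.947100+0.897400+0.847700+0.808800))/(1+2297/52227) = 7703/10000 ≈ 0.770300
step 7 [3.5y] swap r/2=2472/59755: DF=(1 − 2472/59755·(0.951400+0.947100+0.897400+0.847700+0.808800+0.770300))/(1+2472/59755) = 941/1250 ≈ 0.752800
step 8 [4y] swap r/2=2669/67086: DF=(1 − 2669/67086·(0.951400+0.947100+0.897400+0.847700+0.808800+0.770300+0.752800))/(1+2669/67086) = 7331/10000 ≈ 0.733100

1 1/2 4757/5000
2 1 9471/10000
3 3/2 4487/5000
4 2 8477/10000
5 5/2 1011/1250
6 3 7703/10000
7 7/2 941/1250
8 4 7331/10000
f(1y,2y) = ((9471/10000)/(8477/10000) − 1)/(1) = 142/1211 ≈ 11.7258%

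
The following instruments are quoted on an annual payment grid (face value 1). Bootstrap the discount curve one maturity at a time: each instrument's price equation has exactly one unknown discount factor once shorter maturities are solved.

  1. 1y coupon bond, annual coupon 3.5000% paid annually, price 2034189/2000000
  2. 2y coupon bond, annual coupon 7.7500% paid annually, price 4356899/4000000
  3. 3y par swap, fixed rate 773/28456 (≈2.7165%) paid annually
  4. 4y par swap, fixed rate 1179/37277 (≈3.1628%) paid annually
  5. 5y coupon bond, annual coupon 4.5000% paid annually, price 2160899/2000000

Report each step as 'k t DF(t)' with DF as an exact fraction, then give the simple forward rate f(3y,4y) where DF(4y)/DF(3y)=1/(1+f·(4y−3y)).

step 1 [1y] bond c/1=7/200: DF=(2034189/2000000 − 7/200·(0))/(1+7/200) = 9827/10000 ≈ 0.982700
step 2 [2y] bond c/1=31/400: DF=(4356899/4000000 − 31/400·(0.982700))/(1+31/400) = 4701/5000 ≈ 0.940200
step 3 [3y] swap r/1=773/28456: DF=(1 − 773/28456·(0.982700+0.940200))/(1+773/28456) = 9227/10000 ≈ 0.922700
step 4 [4y] swap r/1=1179/37277: DF=(1 − 1179/37277·(0.982700+0.940200+0.922700))/(1+1179/37277) = 8821/10000 ≈ 0.882100
step 5 [5y] bond c/1=9/200: DF=(2160899/2000000 − 9/200·(0.982700+0.940200+0.922700+0.882100))/(1+9/200) = 4367/5000 ≈ 0.873400

1 1 9827/10000
2 2 4701/5000
3 3 9227/10000
4 4 8821/10000
5 5 4367/5000
f(3y,4y) = ((9227/10000)/(8821/10000) − 1)/(1) = 406/8821 ≈ 4.6027%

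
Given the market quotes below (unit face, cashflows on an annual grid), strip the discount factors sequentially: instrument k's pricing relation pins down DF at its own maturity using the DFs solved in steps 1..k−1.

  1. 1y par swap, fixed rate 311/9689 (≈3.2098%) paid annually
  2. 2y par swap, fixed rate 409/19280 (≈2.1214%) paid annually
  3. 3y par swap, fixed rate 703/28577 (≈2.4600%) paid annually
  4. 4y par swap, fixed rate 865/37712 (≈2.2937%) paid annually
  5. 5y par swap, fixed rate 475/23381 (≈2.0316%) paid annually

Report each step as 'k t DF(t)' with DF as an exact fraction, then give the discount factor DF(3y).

step 1 [1y] swap r/1=311/9689: DF=(1 − 311/9689·(0))/(1+311/9689) = 9689/10000 ≈ 0.968900
step 2 [2y] swap r/1=409/19280: DF=(1 − 409/19280·(0.968900))/(1+409/19280) = 9591/10000 ≈ 0.959100
step 3 [3y] swap r/1=703/28577: DF=(1 − 703/28577·(0.968900+0.959100))/(1+703/28577) = 9297/10000 ≈ 0.929700
step 4 [4y] swap r/1=865/37712: DF=(1 − 865/37712·(0.968900+0.959100+0.929700))/(1+865/37712) = 1827/2000 ≈ 0.913500
step 5 [5y] swap r/1=475/23381: DF=(1 − 475/23381·(0.968900+0.959100+0.929700+0.913500))/(1+475/23381) = 181/200 ≈ 0.905000

1 1 9689/10000
2 2 9591/10000
3 3 9297/10000
4 4 1827/2000
5 5 181/200
DF(3y) = 9297/10000 ≈ 0.929700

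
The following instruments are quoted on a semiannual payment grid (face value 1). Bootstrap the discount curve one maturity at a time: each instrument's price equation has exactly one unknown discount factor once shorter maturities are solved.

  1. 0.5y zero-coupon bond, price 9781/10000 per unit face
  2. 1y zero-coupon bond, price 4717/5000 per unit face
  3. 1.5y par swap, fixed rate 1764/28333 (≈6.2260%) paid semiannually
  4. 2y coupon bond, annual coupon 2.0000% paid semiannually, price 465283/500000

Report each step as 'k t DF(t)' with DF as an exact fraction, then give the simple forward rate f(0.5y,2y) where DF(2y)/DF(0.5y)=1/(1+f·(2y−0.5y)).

1 1/2 9781/10000
2 1 4717/5000
3 3/2 4559/5000
4 2 8933/10000
f(0.5y,2y) = ((9781/10000)/(8933/10000) − 1)/(3/2) = 1696/26799 ≈ 6.3286%

step 1 [0.5y] zero: DF = P = 9781/10000 ≈ 0.978100
step 2 [1y] zero: DF = P = 4717/5000 ≈ 0.943400
step 3 [1.5y] swap r/2=882/28333: DF=(1 − 882/28333·(0.978100+0.943400))/(1+882/28333) = 4559/5000 ≈ 0.911800
step 4 [2y] bond c/2=1/100: DF=(465283/500000 − 1/100·(0.978100+0.943400+0.911800))/(1+1/100) = 8933/10000 ≈ 0.893300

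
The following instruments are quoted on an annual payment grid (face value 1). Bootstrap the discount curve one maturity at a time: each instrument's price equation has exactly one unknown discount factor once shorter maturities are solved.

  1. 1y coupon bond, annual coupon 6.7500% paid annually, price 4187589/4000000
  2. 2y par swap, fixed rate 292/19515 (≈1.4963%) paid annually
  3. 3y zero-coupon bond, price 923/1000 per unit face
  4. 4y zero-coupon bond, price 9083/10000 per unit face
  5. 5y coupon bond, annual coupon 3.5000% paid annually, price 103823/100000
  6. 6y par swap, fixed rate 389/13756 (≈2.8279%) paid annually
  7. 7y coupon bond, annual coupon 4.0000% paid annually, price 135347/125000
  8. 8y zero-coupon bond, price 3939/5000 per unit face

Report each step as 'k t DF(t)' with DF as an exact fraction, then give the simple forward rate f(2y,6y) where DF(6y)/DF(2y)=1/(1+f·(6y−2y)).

step 1 [1y] bond c/1=27/400: DF=(4187589/4000000 − 27/400·(0))/(1+27/400) = 9807/10000 ≈ 0.980700
step 2 [2y] swap r/1=292/19515: DF=(1 − 292/19515·(0.980700))/(1+292/19515) = 2427/2500 ≈ 0.970800
step 3 [3y] zero: DF = P = 923/1000 ≈ 0.923000
step 4 [4y] zero: DF = P = 9083/10000 ≈ 0.908300
step 5 [5y] bond c/1=7/200: DF=(103823/100000 − 7/200·(0.980700+0.970800+0.923000+0.908300))/(1+7/200) = 547/625 ≈ 0.875200
step 6 [6y] swap r/1=389/13756: DF=(1 − 389/13756·(0.980700+0.970800+0.923000+0.908300+0.875200))/(1+389/13756) = 2111/2500 ≈ 0.844400
step 7 [7y] bond c/1=1/25: DF=(135347/125000 − 1/25·(0.980700+0.970800+0.923000+0.908300+0.875200+0.844400))/(1+1/25) = 1659/2000 ≈ 0.829500
step 8 [8y] zero: DF = P = 3939/5000 ≈ 0.787800

1 1 9807/10000
2 2 2427/2500
3 3 923/1000
4 4 9083/10000
5 5 547/625
6 6 2111/2500
7 7 1659/2000
8 8 3939/5000
f(2y,6y) = ((2427/2500)/(2111/2500) − 1)/(4) = 79/2111 ≈ 3.7423%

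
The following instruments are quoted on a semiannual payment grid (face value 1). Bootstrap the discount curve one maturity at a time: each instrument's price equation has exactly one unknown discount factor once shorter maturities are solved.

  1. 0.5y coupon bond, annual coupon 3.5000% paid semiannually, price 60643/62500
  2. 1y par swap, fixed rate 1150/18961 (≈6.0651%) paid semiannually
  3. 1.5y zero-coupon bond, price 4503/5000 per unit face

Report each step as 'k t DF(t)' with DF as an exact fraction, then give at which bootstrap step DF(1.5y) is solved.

step 1 [0.5y] bond c/2=7/400: DF=(60643/62500 − 7/400·(0))/(1+7/400) = 596/625 ≈ 0.953600
step 2 [1y] swap r/2=575/18961: DF=(1 − 575/18961·(0.953600))/(1+575/18961) = 377/400 ≈ 0.942500
step 3 [1.5y] zero: DF = P = 4503/5000 ≈ 0.900600

1 1/2 596/625
2 1 377/400
3 3/2 4503/5000
DF(1.5y) is solved at step 3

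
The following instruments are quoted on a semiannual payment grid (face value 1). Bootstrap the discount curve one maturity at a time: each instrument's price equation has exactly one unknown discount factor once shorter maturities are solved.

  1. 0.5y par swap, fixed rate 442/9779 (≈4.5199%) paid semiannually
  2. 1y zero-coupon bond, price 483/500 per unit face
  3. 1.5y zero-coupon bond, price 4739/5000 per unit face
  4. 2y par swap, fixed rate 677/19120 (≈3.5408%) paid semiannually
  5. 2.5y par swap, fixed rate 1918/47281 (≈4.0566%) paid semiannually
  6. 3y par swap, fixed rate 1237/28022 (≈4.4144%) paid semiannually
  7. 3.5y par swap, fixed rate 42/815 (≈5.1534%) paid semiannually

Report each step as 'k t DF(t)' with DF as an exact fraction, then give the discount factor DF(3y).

1 1/2 9779/10000
2 1 483/500
3 3/2 4739/5000
4 2 9323/10000
5 5/2 9041/10000
6 3 8763/10000
7 7/2 8341/10000
DF(3y) = 8763/10000 ≈ 0.876300

step 1 [0.5y] swap r/2=221/9779: DF=(1 − 221/9779·(0))/(1+221/9779) = 9779/10000 ≈ 0.977900
step 2 [1y] zero: DF = P = 483/500 ≈ 0.966000
step 3 [1.5y] zero: DF = P = 4739/5000 ≈ 0.947800
step 4 [2y] swap r/2=677/38240: DF=(1 − 677/38240·(0.977900+0.966000+0.947800))/(1+677/38240) = 9323/10000 ≈ 0.932300
step 5 [2.5y] swap r/2=959/47281: DF=(1 − 959/47281·(0.977900+0.966000+0.947800+0.932300))/(1+959/47281) = 9041/10000 ≈ 0.904100
step 6 [3y] swap r/2=1237/56044: DF=(1 − 1237/56044·(0.977900+0.966000+0.947800+0.932300+0.904100))/(1+1237/56044) = 8763/10000 ≈ 0.876300
step 7 [3.5y] swap r/2=21/815: DF=(1 − 21/815·(0.977900+0.966000+0.947800+0.932300+0.904100+0.876300))/(1+21/815) = 8341/10000 ≈ 0.834100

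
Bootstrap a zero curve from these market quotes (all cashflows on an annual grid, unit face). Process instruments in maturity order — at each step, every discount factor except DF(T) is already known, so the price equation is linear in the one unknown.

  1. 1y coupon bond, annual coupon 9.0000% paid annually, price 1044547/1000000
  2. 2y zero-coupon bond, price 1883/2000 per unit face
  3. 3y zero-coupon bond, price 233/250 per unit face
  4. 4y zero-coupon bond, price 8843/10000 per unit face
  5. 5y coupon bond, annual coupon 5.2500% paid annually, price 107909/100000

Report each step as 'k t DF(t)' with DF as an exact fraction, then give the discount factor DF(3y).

step 1 [1y] bond c/1=9/100: DF=(1044547/1000000 − 9/100·(0))/(1+9/100) = 9583/10000 ≈ 0.958300
step 2 [2y] zero: DF = P = 1883/2000 ≈ 0.941500
step 3 [3y] zero: DF = P = 233/250 ≈ 0.932000
step 4 [4y] zero: DF = P = 8843/10000 ≈ 0.884300
step 5 [5y] bond c/1=21/400: DF=(107909/100000 − 21/400·(0.958300+0.941500+0.932000+0.884300))/(1+21/400) = 8399/10000 ≈ 0.839900

1 1 9583/10000
2 2 1883/2000
3 3 233/250
4 4 8843/10000
5 5 8399/10000
DF(3y) = 233/250 ≈ 0.932000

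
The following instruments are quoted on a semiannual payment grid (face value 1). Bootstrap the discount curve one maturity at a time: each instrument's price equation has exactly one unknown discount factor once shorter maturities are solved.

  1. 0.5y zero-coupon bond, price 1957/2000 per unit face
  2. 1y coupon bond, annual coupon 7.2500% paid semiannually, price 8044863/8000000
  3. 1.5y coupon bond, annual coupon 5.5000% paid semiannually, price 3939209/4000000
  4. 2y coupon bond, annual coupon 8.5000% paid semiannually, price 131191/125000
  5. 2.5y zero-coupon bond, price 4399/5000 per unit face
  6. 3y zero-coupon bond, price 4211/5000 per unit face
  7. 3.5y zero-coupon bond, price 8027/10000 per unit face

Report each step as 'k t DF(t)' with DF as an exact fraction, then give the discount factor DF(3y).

1 1/2 1957/2000
2 1 4681/5000
3 3/2 567/625
4 2 8917/10000
5 5/2 4399/5000
6 3 4211/5000
7 7/2 8027/10000
DF(3y) = 4211/5000 ≈ 0.842200

step 1 [0.5y] zero: DF = P = 1957/2000 ≈ 0.978500
step 2 [1y] bond c/2=29/800: DF=(8044863/8000000 − 29/800·(0.978500))/(1+29/800) = 4681/5000 ≈ 0.936200
step 3 [1.5y] bond c/2=11/400: DF=(3939209/4000000 − 11/400·(0.978500+0.936200))/(1+11/400) = 567/625 ≈ 0.907200
step 4 [2y] bond c/2=17/400: DF=(131191/125000 − 17/400·(0.978500+0.936200+0.907200))/(1+17/400) = 8917/10000 ≈ 0.891700
step 5 [2.5y] zero: DF = P = 4399/5000 ≈ 0.879800
step 6 [3y] zero: DF = P = 4211/5000 ≈ 0.842200
step 7 [3.5y] zero: DF = P = 8027/10000 ≈ 0.802700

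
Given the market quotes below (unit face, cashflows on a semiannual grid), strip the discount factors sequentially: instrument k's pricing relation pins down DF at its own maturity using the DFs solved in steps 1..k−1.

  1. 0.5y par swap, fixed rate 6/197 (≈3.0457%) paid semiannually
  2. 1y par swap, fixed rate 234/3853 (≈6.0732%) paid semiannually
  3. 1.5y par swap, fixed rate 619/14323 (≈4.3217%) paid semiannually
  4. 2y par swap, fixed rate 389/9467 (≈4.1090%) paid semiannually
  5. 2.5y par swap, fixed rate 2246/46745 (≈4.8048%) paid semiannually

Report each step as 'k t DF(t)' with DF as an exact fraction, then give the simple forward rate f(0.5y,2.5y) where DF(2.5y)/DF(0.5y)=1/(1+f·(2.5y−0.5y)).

1 1/2 197/200
2 1 1883/2000
3 3/2 9381/10000
4 2 4611/5000
5 5/2 8877/10000
f(0.5y,2.5y) = ((197/200)/(8877/10000) − 1)/(2) = 973/17754 ≈ 5.4805%

step 1 [0.5y] swap r/2=3/197: DF=(1 − 3/197·(0))/(1+3/197) = 197/200 ≈ 0.985000
step 2 [1y] swap r/2=117/3853: DF=(1 − 117/3853·(0.985000))/(1+117/3853) = 1883/2000 ≈ 0.941500
step 3 [1.5y] swap r/2=619/28646: DF=(1 − 619/28646·(0.985000+0.941500))/(1+619/28646) = 9381/10000 ≈ 0.938100
step 4 [2y] swap r/2=389/18934: DF=(1 − 389/18934·(0.985000+0.941500+0.938100))/(1+389/18934) = 4611/5000 ≈ 0.922200
step 5 [2.5y] swap r/2=1123/46745: DF=(1 − 1123/46745·(0.985000+0.941500+0.938100+0.922200))/(1+1123/46745) = 8877/10000 ≈ 0.887700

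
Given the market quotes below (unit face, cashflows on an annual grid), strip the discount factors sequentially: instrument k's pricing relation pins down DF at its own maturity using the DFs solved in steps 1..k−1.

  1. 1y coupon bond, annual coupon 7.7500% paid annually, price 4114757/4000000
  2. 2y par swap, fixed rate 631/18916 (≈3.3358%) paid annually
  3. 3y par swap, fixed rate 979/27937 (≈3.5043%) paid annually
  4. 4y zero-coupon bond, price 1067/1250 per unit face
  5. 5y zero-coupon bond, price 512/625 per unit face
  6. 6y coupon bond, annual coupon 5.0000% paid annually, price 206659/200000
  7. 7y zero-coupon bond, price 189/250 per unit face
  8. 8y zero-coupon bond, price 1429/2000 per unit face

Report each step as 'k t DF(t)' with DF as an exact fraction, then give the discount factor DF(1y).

1 1 9547/10000
2 2 9369/10000
3 3 9021/10000
4 4 1067/1250
5 5 512/625
6 6 3857/5000
7 7 189/250
8 8 1429/2000
DF(1y) = 9547/10000 ≈ 0.954700

step 1 [1y] bond c/1=31/400: DF=(4114757/4000000 − 31/400·(0))/(1+31/400) = 9547/10000 ≈ 0.954700
step 2 [2y] swap r/1=631/18916: DF=(1 − 631/18916·(0.954700))/(1+631/18916) = 9369/10000 ≈ 0.936900
step 3 [3y] swap r/1=979/27937: DF=(1 − 979/27937·(0.954700+0.936900))/(1+979/27937) = 9021/10000 ≈ 0.902100
step 4 [4y] zero: DF = P = 1067/1250 ≈ 0.853600
step 5 [5y] zero: DF = P = 512/625 ≈ 0.819200
step 6 [6y] bond c/1=1/20: DF=(206659/200000 − 1/20·(0.954700+0.936900+0.902100+0.853600+0.819200))/(1+1/20) = 3857/5000 ≈ 0.771400
step 7 [7y] zero: DF = P = 189/250 ≈ 0.756000
step 8 [8y] zero: DF = P = 1429/2000 ≈ 0.714500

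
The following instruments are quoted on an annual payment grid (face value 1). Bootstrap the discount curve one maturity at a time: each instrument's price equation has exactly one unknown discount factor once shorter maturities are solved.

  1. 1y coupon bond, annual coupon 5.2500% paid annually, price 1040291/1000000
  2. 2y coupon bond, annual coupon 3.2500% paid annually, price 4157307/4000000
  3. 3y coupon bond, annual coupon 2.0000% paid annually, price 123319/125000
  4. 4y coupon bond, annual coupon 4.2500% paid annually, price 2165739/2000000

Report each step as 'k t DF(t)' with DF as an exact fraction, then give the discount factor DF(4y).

1 1 2471/2500
2 2 1951/2000
3 3 9287/10000
4 4 1151/1250
DF(4y) = 1151/1250 ≈ 0.920800

step 1 [1y] bond c/1=21/400: DF=(1040291/1000000 − 21/400·(0))/(1+21/400) = 2471/2500 ≈ 0.988400
step 2 [2y] bond c/1=13/400: DF=(4157307/4000000 − 13/400·(0.988400))/(1+13/400) = 1951/2000 ≈ 0.975500
step 3 [3y] bond c/1=1/50: DF=(123319/125000 − 1/50·(0.988400+0.975500))/(1+1/50) = 9287/10000 ≈ 0.928700
step 4 [4y] bond c/1=17/400: DF=(2165739/2000000 − 17/400·(0.988400+0.975500+0.928700))/(1+17/400) = 1151/1250 ≈ 0.920800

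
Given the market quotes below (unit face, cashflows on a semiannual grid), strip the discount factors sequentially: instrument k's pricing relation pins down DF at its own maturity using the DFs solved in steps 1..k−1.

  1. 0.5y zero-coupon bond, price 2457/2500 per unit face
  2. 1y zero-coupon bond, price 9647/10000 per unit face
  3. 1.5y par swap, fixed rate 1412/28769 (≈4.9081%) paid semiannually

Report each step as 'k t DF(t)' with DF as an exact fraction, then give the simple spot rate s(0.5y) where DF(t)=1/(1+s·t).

step 1 [0.5y] zero: DF = P = 2457/2500 ≈ 0.982800
step 2 [1y] zero: DF = P = 9647/10000 ≈ 0.964700
step 3 [1.5y] swap r/2=706/28769: DF=(1 − 706/28769·(0.982800+0.964700))/(1+706/28769) = 4647/5000 ≈ 0.929400

1 1/2 2457/2500
2 1 9647/10000
3 3/2 4647/5000
s(0.5y) = (1/(2457/2500) − 1)/(1/2) = 86/2457 ≈ 3.5002%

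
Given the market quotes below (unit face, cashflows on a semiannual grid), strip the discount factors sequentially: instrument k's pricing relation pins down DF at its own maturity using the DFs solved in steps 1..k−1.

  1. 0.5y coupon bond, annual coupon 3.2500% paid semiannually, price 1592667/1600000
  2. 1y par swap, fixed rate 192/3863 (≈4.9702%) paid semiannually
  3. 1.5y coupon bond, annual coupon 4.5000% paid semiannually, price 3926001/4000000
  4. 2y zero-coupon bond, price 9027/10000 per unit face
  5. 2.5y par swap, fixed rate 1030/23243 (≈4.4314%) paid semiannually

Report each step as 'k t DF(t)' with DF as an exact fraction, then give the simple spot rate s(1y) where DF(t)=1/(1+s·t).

step 1 [0.5y] bond c/2=13/800: DF=(1592667/1600000 − 13/800·(0))/(1+13/800) = 1959/2000 ≈ 0.979500
step 2 [1y] swap r/2=96/3863: DF=(1 − 96/3863·(0.979500))/(1+96/3863) = 119/125 ≈ 0.952000
step 3 [1.5y] bond c/2=9/400: DF=(3926001/4000000 − 9/400·(0.979500+0.952000))/(1+9/400) = 4587/5000 ≈ 0.917400
step 4 [2y] zero: DF = P = 9027/10000 ≈ 0.902700
step 5 [2.5y] swap r/2=515/23243: DF=(1 − 515/23243·(0.979500+0.952000+0.917400+0.902700))/(1+515/23243) = 897/1000 ≈ 0.897000

1 1/2 1959/2000
2 1 119/125
3 3/2 4587/5000
4 2 9027/10000
5 5/2 897/1000
s(1y) = (1/(119/125) − 1)/(1) = 6/119 ≈ 5.0420%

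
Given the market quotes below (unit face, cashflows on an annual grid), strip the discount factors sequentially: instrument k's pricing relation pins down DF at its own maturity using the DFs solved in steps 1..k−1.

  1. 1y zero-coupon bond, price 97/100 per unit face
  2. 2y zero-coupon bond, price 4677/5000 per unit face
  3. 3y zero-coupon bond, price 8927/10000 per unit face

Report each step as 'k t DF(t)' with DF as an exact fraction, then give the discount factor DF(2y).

step 1 [1y] zero: DF = P = 97/100 ≈ 0.970000
step 2 [2y] zero: DF = P = 4677/5000 ≈ 0.935400
step 3 [3y] zero: DF = P = 8927/10000 ≈ 0.892700

1 1 97/100
2 2 4677/5000
3 3 8927/10000
DF(2y) = 4677/5000 ≈ 0.935400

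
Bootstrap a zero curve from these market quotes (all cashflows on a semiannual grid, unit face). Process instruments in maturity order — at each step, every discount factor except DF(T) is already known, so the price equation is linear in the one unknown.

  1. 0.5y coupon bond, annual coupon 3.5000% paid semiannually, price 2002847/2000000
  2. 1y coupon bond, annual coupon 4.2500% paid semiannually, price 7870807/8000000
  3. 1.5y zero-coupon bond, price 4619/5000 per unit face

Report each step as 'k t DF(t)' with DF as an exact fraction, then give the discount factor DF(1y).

1 1/2 4921/5000
2 1 9429/10000
3 3/2 4619/5000
DF(1y) = 9429/10000 ≈ 0.942900

step 1 [0.5y] bond c/2=7/400: DF=(2002847/2000000 − 7/400·(0))/(1+7/400) = 4921/5000 ≈ 0.984200
step 2 [1y] bond c/2=17/800: DF=(7870807/8000000 − 17/800·(0.984200))/(1+17/800) = 9429/10000 ≈ 0.942900
step 3 [1.5y] zero: DF = P = 4619/5000 ≈ 0.923800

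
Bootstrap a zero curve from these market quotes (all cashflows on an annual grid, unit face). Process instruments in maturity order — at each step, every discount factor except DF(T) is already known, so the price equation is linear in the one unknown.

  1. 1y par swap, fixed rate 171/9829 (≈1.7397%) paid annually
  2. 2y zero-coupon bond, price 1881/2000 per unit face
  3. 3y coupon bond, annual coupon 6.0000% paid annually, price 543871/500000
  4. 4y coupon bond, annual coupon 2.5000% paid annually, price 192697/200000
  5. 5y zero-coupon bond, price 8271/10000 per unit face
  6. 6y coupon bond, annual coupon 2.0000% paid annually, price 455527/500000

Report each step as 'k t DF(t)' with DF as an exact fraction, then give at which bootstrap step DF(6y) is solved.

1 1 9829/10000
2 2 1881/2000
3 3 9173/10000
4 4 8707/10000
5 5 8271/10000
6 6 4021/5000
DF(6y) is solved at step 6

step 1 [1y] swap r/1=171/9829: DF=(1 − 171/9829·(0))/(1+171/9829) = 9829/10000 ≈ 0.982900
step 2 [2y] zero: DF = P = 1881/2000 ≈ 0.940500
step 3 [3y] bond c/1=3/50: DF=(543871/500000 − 3/50·(0.982900+0.940500))/(1+3/50) = 9173/10000 ≈ 0.917300
step 4 [4y] bond c/1=1/40: DF=(192697/200000 − 1/40·(0.982900+0.940500+0.917300))/(1+1/40) = 8707/10000 ≈ 0.870700
step 5 [5y] zero: DF = P = 8271/10000 ≈ 0.827100
step 6 [6y] bond c/1=1/50: DF=(455527/500000 − 1/50·(0.982900+0.940500+0.917300+0.870700+0.827100))/(1+1/50) = 4021/5000 ≈ 0.804200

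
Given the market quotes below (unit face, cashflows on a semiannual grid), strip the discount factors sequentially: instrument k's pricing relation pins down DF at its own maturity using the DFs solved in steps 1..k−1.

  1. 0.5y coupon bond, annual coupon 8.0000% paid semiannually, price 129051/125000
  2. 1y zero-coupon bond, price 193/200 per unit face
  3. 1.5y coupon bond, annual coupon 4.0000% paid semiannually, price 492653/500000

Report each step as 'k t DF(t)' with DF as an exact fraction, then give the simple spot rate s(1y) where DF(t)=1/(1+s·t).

step 1 [0.5y] bond c/2=1/25: DF=(129051/125000 − 1/25·(0))/(1+1/25) = 9927/10000 ≈ 0.992700
step 2 [1y] zero: DF = P = 193/200 ≈ 0.965000
step 3 [1.5y] bond c/2=1/50: DF=(492653/500000 − 1/50·(0.992700+0.965000))/(1+1/50) = 2319/2500 ≈ 0.927600

1 1/2 9927/10000
2 1 193/200
3 3/2 2319/2500
s(1y) = (1/(193/200) − 1)/(1) = 7/193 ≈ 3.6269%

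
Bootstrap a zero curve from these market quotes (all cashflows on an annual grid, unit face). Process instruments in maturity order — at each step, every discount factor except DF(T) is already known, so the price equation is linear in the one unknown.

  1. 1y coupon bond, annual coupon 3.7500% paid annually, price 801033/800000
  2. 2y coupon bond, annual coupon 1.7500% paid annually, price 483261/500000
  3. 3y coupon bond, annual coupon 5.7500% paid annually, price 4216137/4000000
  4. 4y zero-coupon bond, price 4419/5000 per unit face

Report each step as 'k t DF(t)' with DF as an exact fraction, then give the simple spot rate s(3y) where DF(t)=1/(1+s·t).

1 1 9651/10000
2 2 9333/10000
3 3 1787/2000
4 4 4419/5000
s(3y) = (1/(1787/2000) − 1)/(3) = 71/1787 ≈ 3.9731%

step 1 [1y] bond c/1=3/80: DF=(801033/800000 − 3/80·(0))/(1+3/80) = 9651/10000 ≈ 0.965100
step 2 [2y] bond c/1=7/400: DF=(483261/500000 − 7/400·(0.965100))/(1+7/400) = 9333/10000 ≈ 0.933300
step 3 [3y] bond c/1=23/400: DF=(4216137/4000000 − 23/400·(0.965100+0.933300))/(1+23/400) = 1787/2000 ≈ 0.893500
step 4 [4y] zero: DF = P = 4419/5000 ≈ 0.883800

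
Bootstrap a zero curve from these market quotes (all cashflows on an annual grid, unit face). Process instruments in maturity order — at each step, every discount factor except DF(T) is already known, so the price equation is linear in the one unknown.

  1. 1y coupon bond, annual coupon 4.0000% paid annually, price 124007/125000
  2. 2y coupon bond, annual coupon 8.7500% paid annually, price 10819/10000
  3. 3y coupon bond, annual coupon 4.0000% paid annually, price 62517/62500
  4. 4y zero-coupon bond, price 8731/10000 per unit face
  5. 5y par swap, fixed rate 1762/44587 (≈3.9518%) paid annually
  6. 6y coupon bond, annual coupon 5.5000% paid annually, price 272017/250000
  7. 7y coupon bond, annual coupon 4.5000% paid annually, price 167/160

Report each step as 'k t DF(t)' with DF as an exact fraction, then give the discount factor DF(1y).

1 1 9539/10000
2 2 9181/10000
3 3 4449/5000
4 4 8731/10000
5 5 4119/5000
6 6 7989/10000
7 7 1931/2500
DF(1y) = 9539/10000 ≈ 0.953900

step 1 [1y] bond c/1=1/25: DF=(124007/125000 − 1/25·(0))/(1+1/25) = 9539/10000 ≈ 0.953900
step 2 [2y] bond c/1=7/80: DF=(10819/10000 − 7/80·(0.953900))/(1+7/80) = 9181/10000 ≈ 0.918100
step 3 [3y] bond c/1=1/25: DF=(62517/62500 − 1/25·(0.953900+0.918100))/(1+1/25) = 4449/5000 ≈ 0.889800
step 4 [4y] zero: DF = P = 8731/10000 ≈ 0.873100
step 5 [5y] swap r/1=1762/44587: DF=(1 − 1762/44587·(0.953900+0.918100+0.889800+0.873100))/(1+1762/44587) = 4119/5000 ≈ 0.823800
step 6 [6y] bond c/1=11/200: DF=(272017/250000 − 11/200·(0.953900+0.918100+0.889800+0.873100+0.823800))/(1+11/200) = 7989/10000 ≈ 0.798900
step 7 [7y] bond c/1=9/200: DF=(167/160 − 9/200·(0.953900+0.918100+0.889800+0.873100+0.823800+0.798900))/(1+9/200) = 1931/2500 ≈ 0.772400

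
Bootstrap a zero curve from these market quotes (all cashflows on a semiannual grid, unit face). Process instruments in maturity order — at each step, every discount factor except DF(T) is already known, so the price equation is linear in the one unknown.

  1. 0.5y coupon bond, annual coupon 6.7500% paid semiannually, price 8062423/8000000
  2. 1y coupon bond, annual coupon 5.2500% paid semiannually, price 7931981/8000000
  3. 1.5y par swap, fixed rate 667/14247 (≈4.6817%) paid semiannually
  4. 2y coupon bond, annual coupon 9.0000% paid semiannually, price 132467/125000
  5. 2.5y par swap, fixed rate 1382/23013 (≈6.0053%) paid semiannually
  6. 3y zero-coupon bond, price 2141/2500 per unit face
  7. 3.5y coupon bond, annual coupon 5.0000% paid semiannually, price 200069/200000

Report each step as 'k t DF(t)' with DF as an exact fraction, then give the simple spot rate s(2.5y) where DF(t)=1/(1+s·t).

step 1 [0.5y] bond c/2=27/800: DF=(8062423/8000000 − 27/800·(0))/(1+27/800) = 9749/10000 ≈ 0.974900
step 2 [1y] bond c/2=21/800: DF=(7931981/8000000 − 21/800·(0.974900))/(1+21/800) = 2353/2500 ≈ 0.941200
step 3 [1.5y] swap r/2=667/28494: DF=(1 − 667/28494·(0.974900+0.941200))/(1+667/28494) = 9333/10000 ≈ 0.933300
step 4 [2y] bond c/2=9/200: DF=(132467/125000 − 9/200·(0.974900+0.941200+0.933300))/(1+9/200) = 4457/5000 ≈ 0.891400
step 5 [2.5y] swap r/2=691/23013: DF=(1 − 691/23013·(0.974900+0.941200+0.933300+0.891400))/(1+691/23013) = 4309/5000 ≈ 0.861800
step 6 [3y] zero: DF = P = 2141/2500 ≈ 0.856400
step 7 [3.5y] bond c/2=1/40: DF=(200069/200000 − 1/40·(0.974900+0.941200+0.933300+0.891400+0.861800+0.856400))/(1+1/40) = 2107/2500 ≈ 0.842800

1 1/2 9749/10000
2 1 2353/2500
3 3/2 9333/10000
4 2 4457/5000
5 5/2 4309/5000
6 3 2141/2500
7 7/2 2107/2500
s(2.5y) = (1/(4309/5000) − 1)/(5/2) = 1382/21545 ≈ 6.4145%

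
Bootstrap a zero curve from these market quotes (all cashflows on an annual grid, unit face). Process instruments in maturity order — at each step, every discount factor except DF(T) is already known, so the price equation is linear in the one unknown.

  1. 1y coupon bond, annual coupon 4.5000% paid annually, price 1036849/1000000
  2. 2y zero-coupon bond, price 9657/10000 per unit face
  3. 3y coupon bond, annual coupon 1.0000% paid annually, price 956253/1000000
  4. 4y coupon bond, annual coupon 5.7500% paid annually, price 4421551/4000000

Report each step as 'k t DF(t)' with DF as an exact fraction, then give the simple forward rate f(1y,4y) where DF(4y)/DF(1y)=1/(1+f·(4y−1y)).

1 1 4961/5000
2 2 9657/10000
3 3 4637/5000
4 4 2221/2500
f(1y,4y) = ((4961/5000)/(2221/2500) − 1)/(3) = 173/4442 ≈ 3.8946%

step 1 [1y] bond c/1=9/200: DF=(1036849/1000000 − 9/200·(0))/(1+9/200) = 4961/5000 ≈ 0.992200
step 2 [2y] zero: DF = P = 9657/10000 ≈ 0.965700
step 3 [3y] bond c/1=1/100: DF=(956253/1000000 − 1/100·(0.992200+0.965700))/(1+1/100) = 4637/5000 ≈ 0.927400
step 4 [4y] bond c/1=23/400: DF=(4421551/4000000 − 23/400·(0.992200+0.965700+0.927400))/(1+23/400) = 2221/2500 ≈ 0.888400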